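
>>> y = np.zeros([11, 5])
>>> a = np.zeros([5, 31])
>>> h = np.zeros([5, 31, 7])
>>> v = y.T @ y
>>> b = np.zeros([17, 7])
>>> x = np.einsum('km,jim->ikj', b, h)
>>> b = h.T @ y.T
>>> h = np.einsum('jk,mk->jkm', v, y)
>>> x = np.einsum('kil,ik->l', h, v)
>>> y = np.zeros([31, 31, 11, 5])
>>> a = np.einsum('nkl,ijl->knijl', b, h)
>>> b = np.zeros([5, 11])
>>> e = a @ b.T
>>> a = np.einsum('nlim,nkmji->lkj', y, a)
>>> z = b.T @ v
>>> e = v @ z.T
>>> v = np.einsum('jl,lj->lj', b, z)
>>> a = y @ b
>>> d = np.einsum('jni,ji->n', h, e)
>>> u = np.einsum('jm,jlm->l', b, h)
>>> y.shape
(31, 31, 11, 5)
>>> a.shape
(31, 31, 11, 11)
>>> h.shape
(5, 5, 11)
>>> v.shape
(11, 5)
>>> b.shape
(5, 11)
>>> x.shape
(11,)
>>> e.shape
(5, 11)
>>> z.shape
(11, 5)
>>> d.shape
(5,)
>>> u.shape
(5,)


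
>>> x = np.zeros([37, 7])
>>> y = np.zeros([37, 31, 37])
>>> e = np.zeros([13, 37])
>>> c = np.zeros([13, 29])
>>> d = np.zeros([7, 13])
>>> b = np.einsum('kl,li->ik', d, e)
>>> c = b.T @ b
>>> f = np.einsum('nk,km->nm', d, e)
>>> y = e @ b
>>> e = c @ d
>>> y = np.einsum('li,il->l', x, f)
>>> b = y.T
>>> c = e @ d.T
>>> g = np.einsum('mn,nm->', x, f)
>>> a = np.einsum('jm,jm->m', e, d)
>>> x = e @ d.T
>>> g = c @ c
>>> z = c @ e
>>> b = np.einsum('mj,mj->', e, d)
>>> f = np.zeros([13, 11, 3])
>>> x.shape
(7, 7)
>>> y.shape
(37,)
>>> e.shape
(7, 13)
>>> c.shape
(7, 7)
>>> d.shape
(7, 13)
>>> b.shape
()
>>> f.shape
(13, 11, 3)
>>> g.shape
(7, 7)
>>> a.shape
(13,)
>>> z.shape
(7, 13)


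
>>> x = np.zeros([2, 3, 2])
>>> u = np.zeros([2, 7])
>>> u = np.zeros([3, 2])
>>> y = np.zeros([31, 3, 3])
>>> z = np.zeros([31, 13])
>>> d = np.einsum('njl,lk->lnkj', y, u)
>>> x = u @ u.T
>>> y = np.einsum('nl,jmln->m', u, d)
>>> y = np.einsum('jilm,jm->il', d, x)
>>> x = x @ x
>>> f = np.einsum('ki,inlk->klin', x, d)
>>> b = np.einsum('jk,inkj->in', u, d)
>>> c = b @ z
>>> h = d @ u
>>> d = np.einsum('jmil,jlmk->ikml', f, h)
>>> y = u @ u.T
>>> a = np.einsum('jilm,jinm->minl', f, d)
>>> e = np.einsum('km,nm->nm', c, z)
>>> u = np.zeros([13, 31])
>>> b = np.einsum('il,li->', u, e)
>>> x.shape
(3, 3)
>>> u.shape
(13, 31)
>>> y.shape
(3, 3)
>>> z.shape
(31, 13)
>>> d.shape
(3, 2, 2, 31)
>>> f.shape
(3, 2, 3, 31)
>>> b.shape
()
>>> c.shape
(3, 13)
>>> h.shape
(3, 31, 2, 2)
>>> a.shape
(31, 2, 2, 3)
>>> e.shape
(31, 13)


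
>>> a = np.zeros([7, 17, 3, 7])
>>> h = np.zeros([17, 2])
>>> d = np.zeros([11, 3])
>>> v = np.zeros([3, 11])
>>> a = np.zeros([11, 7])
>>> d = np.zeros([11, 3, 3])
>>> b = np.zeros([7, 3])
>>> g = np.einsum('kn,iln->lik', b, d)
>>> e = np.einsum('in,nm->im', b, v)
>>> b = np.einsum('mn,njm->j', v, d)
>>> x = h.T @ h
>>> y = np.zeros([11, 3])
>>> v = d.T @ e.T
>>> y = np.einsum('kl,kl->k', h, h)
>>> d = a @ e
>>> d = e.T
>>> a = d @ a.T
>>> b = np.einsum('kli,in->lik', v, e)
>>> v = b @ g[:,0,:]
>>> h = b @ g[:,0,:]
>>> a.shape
(11, 11)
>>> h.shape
(3, 7, 7)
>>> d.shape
(11, 7)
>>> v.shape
(3, 7, 7)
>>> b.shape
(3, 7, 3)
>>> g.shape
(3, 11, 7)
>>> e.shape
(7, 11)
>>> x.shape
(2, 2)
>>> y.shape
(17,)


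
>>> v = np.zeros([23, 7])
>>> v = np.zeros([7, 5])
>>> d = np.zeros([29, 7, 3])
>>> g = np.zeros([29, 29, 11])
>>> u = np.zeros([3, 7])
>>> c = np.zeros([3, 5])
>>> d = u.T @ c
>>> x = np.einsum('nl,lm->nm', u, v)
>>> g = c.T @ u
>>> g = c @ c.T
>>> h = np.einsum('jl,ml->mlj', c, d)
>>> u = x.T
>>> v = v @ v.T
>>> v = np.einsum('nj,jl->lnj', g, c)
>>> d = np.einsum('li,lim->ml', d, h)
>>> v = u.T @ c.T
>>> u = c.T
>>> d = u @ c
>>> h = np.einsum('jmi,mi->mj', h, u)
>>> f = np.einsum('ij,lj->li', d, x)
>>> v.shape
(3, 3)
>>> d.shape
(5, 5)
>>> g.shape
(3, 3)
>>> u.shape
(5, 3)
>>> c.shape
(3, 5)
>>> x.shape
(3, 5)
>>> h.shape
(5, 7)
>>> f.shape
(3, 5)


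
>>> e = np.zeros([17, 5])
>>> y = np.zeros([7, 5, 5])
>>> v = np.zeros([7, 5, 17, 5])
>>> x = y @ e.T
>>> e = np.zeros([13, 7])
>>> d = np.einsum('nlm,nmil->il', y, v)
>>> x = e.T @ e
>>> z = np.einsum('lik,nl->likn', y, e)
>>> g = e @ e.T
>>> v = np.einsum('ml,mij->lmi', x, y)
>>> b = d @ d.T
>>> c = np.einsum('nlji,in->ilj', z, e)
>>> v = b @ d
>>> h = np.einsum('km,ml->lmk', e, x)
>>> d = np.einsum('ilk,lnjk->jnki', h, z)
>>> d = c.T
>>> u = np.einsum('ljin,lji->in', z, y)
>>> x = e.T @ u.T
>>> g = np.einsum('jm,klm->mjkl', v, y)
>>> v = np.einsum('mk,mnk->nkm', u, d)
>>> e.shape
(13, 7)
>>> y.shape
(7, 5, 5)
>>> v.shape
(5, 13, 5)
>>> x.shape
(7, 5)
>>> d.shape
(5, 5, 13)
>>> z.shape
(7, 5, 5, 13)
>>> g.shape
(5, 17, 7, 5)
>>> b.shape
(17, 17)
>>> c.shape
(13, 5, 5)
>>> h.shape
(7, 7, 13)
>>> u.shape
(5, 13)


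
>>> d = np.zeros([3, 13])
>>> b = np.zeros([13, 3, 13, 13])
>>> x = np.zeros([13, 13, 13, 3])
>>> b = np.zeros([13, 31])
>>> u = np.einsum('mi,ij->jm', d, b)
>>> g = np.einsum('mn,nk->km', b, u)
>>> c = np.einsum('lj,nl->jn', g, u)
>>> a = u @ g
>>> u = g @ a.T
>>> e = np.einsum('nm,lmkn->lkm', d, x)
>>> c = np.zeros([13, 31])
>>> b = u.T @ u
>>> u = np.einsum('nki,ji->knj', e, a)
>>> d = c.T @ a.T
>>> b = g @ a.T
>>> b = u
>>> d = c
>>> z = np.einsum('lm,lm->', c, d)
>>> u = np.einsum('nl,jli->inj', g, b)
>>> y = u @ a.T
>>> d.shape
(13, 31)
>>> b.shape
(13, 13, 31)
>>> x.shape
(13, 13, 13, 3)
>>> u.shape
(31, 3, 13)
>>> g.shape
(3, 13)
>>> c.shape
(13, 31)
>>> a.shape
(31, 13)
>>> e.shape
(13, 13, 13)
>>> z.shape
()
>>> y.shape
(31, 3, 31)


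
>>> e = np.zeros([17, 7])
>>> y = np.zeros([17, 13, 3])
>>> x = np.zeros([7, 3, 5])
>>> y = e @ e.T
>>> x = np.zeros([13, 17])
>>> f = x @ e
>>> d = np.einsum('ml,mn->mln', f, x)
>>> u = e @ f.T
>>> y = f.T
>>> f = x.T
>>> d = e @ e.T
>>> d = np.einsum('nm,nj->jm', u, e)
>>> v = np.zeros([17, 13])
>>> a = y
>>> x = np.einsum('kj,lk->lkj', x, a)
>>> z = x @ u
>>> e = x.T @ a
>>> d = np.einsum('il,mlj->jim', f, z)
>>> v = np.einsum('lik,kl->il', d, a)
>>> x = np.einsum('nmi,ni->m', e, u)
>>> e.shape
(17, 13, 13)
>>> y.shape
(7, 13)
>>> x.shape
(13,)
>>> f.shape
(17, 13)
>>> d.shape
(13, 17, 7)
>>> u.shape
(17, 13)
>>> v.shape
(17, 13)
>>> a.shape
(7, 13)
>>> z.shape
(7, 13, 13)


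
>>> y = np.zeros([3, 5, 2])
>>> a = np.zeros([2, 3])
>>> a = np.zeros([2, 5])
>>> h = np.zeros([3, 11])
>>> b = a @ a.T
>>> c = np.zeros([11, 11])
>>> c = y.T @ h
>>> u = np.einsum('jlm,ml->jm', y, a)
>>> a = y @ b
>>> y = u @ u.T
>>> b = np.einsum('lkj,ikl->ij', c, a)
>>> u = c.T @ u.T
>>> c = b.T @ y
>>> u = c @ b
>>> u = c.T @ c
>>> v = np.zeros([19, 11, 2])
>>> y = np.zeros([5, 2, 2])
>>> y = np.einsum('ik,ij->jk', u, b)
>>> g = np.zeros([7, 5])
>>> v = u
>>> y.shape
(11, 3)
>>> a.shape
(3, 5, 2)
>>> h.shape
(3, 11)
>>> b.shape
(3, 11)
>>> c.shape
(11, 3)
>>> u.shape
(3, 3)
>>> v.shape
(3, 3)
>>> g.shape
(7, 5)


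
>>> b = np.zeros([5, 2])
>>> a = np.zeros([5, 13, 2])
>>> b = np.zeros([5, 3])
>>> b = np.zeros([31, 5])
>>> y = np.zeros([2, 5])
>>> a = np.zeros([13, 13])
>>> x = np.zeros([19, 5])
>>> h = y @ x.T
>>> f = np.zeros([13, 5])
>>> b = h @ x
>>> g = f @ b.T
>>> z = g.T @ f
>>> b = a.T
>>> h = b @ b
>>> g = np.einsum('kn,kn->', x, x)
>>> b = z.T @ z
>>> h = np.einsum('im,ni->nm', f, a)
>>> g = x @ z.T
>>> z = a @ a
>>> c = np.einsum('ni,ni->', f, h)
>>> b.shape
(5, 5)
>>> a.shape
(13, 13)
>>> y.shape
(2, 5)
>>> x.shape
(19, 5)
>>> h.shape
(13, 5)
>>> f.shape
(13, 5)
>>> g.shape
(19, 2)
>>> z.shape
(13, 13)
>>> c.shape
()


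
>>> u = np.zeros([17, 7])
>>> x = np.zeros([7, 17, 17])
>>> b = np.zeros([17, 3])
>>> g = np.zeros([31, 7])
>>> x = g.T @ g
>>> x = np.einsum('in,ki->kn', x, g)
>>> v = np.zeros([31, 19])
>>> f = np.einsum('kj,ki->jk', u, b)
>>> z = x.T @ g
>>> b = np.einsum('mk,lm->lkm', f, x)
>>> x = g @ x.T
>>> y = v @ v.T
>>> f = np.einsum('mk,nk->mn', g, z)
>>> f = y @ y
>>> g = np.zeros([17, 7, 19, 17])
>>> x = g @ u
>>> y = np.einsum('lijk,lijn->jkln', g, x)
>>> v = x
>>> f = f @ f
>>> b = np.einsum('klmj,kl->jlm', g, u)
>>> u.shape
(17, 7)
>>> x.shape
(17, 7, 19, 7)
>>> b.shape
(17, 7, 19)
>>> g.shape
(17, 7, 19, 17)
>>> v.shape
(17, 7, 19, 7)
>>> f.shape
(31, 31)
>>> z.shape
(7, 7)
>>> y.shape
(19, 17, 17, 7)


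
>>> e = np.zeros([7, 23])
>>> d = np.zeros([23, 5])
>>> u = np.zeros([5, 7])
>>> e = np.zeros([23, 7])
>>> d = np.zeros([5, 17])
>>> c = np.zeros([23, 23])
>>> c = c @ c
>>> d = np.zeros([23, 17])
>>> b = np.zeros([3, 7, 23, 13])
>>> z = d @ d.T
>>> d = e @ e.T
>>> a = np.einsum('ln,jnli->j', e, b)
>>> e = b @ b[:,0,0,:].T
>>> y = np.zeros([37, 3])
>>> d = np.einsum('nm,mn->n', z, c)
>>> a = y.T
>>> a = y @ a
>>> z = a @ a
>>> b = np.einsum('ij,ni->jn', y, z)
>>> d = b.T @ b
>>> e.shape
(3, 7, 23, 3)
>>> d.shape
(37, 37)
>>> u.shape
(5, 7)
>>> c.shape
(23, 23)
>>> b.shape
(3, 37)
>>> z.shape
(37, 37)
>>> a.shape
(37, 37)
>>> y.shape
(37, 3)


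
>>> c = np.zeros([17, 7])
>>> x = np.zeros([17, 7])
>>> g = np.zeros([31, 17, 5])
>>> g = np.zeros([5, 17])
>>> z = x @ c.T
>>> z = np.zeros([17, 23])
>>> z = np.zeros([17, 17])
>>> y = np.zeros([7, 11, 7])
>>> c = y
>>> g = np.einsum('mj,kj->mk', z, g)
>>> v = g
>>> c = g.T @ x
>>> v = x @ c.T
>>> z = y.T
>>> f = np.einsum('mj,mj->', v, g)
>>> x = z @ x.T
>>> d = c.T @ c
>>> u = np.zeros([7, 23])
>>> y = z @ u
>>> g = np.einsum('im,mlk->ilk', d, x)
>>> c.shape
(5, 7)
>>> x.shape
(7, 11, 17)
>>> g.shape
(7, 11, 17)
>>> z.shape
(7, 11, 7)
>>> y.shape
(7, 11, 23)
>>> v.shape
(17, 5)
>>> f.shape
()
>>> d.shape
(7, 7)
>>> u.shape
(7, 23)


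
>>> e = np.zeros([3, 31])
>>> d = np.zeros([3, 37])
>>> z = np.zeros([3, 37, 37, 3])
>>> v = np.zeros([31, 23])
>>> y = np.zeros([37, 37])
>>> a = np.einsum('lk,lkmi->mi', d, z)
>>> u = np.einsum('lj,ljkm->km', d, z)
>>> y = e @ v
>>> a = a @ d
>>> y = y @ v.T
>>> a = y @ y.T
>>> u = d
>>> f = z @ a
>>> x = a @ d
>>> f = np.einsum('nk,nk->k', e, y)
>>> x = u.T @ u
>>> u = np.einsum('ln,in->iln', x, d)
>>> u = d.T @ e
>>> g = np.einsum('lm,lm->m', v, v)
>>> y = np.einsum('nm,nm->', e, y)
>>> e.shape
(3, 31)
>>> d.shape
(3, 37)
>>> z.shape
(3, 37, 37, 3)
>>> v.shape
(31, 23)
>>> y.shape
()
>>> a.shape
(3, 3)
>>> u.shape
(37, 31)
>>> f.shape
(31,)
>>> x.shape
(37, 37)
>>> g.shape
(23,)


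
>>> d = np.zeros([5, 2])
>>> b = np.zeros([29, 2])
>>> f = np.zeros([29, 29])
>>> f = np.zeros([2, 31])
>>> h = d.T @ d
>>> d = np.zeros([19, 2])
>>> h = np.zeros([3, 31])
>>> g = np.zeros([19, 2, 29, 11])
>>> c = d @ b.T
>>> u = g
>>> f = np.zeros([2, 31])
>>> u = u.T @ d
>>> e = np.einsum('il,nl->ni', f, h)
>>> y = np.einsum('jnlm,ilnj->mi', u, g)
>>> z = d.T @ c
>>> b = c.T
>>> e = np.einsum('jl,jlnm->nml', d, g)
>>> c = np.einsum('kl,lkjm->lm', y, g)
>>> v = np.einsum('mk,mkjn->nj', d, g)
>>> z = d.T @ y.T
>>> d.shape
(19, 2)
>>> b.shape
(29, 19)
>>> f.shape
(2, 31)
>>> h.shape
(3, 31)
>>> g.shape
(19, 2, 29, 11)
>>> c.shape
(19, 11)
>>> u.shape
(11, 29, 2, 2)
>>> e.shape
(29, 11, 2)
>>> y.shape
(2, 19)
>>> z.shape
(2, 2)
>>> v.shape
(11, 29)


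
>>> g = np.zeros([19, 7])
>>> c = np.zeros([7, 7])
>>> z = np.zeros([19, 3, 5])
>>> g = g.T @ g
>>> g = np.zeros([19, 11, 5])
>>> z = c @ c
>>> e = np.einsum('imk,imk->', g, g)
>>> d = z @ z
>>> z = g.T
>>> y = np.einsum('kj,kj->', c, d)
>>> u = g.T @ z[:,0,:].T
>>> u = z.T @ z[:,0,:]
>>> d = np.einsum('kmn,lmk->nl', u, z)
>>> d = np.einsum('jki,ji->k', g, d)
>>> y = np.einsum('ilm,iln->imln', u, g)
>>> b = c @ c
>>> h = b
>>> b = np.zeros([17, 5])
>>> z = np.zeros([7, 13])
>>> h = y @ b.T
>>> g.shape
(19, 11, 5)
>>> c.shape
(7, 7)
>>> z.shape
(7, 13)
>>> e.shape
()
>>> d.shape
(11,)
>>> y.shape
(19, 19, 11, 5)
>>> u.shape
(19, 11, 19)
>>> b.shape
(17, 5)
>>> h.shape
(19, 19, 11, 17)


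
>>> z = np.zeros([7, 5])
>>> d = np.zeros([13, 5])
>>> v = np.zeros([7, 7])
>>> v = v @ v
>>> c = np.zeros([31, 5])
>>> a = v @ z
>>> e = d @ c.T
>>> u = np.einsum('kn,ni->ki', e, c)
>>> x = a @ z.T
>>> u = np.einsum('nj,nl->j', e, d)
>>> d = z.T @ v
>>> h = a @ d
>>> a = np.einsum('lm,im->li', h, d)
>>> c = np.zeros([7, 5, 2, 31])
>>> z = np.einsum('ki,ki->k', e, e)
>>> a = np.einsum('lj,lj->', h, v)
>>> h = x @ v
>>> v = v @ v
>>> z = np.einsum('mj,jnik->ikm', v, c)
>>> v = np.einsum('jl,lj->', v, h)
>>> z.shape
(2, 31, 7)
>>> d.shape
(5, 7)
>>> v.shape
()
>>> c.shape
(7, 5, 2, 31)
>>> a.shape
()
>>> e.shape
(13, 31)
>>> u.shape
(31,)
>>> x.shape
(7, 7)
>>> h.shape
(7, 7)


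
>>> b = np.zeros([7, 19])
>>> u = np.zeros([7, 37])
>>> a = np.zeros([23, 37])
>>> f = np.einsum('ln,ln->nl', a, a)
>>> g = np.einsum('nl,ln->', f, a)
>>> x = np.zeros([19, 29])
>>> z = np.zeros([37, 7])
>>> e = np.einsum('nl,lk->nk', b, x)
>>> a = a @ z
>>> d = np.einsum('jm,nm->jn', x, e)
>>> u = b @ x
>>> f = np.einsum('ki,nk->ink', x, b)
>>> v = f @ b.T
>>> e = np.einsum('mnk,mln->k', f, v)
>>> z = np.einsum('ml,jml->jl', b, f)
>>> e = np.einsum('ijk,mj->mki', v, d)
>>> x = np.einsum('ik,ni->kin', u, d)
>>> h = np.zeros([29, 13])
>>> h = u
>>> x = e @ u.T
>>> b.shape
(7, 19)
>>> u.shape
(7, 29)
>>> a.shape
(23, 7)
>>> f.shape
(29, 7, 19)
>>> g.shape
()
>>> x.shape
(19, 7, 7)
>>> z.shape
(29, 19)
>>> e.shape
(19, 7, 29)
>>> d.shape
(19, 7)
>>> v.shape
(29, 7, 7)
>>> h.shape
(7, 29)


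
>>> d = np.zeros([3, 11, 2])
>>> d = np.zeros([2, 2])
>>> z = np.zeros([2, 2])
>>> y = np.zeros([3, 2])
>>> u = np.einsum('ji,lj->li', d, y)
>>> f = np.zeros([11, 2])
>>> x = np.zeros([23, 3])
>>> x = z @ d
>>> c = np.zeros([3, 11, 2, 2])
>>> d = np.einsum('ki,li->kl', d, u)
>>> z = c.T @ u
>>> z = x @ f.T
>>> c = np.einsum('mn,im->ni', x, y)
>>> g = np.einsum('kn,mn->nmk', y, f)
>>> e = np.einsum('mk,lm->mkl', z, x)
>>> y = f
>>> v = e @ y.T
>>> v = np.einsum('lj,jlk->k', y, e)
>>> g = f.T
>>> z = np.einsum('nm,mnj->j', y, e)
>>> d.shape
(2, 3)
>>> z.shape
(2,)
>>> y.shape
(11, 2)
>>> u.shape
(3, 2)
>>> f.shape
(11, 2)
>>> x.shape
(2, 2)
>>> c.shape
(2, 3)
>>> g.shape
(2, 11)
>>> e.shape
(2, 11, 2)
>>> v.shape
(2,)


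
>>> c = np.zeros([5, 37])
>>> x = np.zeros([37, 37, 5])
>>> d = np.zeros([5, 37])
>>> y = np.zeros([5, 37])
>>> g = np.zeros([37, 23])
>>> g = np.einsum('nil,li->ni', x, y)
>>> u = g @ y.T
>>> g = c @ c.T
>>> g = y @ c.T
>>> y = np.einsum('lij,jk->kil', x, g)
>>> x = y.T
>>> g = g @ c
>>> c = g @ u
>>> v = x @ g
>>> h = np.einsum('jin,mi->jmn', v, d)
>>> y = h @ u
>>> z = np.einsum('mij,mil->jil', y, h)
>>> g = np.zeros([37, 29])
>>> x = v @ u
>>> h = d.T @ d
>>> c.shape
(5, 5)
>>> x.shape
(37, 37, 5)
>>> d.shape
(5, 37)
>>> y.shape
(37, 5, 5)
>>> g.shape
(37, 29)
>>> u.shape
(37, 5)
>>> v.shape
(37, 37, 37)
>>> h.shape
(37, 37)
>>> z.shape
(5, 5, 37)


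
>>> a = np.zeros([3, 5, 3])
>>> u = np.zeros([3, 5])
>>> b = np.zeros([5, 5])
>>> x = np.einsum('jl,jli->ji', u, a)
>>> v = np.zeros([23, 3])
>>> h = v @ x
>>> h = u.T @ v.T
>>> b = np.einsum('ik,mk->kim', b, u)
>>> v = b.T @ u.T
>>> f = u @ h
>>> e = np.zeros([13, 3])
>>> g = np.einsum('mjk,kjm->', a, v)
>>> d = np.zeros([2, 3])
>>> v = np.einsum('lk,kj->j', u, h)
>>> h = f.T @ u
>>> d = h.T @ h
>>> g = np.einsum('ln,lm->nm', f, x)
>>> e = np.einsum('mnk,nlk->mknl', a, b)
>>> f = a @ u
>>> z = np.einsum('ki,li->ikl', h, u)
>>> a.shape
(3, 5, 3)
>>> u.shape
(3, 5)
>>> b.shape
(5, 5, 3)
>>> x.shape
(3, 3)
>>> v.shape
(23,)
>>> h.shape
(23, 5)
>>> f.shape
(3, 5, 5)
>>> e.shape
(3, 3, 5, 5)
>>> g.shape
(23, 3)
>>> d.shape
(5, 5)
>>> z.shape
(5, 23, 3)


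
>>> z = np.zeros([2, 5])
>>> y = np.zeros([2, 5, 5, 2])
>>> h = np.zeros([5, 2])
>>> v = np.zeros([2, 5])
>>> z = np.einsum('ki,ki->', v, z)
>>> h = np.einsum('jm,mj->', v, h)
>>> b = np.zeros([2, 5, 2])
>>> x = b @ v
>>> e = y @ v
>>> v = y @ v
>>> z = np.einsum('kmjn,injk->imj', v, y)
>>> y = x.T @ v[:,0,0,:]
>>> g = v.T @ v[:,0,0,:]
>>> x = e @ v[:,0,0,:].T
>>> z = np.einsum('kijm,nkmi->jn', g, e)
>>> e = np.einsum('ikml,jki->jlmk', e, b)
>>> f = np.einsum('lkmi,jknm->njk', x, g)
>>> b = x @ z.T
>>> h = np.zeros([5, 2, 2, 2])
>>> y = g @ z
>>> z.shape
(5, 2)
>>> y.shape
(5, 5, 5, 2)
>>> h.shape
(5, 2, 2, 2)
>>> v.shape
(2, 5, 5, 5)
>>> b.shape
(2, 5, 5, 5)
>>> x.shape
(2, 5, 5, 2)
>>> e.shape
(2, 5, 5, 5)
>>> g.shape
(5, 5, 5, 5)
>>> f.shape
(5, 5, 5)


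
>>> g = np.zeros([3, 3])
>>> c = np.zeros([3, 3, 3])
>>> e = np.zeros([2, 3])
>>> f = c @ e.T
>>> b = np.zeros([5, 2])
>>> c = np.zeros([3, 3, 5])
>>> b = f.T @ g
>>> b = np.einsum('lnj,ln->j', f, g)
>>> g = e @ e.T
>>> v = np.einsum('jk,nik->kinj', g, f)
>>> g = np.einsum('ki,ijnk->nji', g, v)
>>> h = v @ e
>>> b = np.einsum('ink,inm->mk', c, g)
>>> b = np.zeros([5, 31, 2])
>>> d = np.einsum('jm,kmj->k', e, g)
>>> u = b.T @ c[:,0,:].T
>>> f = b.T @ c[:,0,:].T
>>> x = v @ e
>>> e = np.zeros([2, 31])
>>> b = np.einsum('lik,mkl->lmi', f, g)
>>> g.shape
(3, 3, 2)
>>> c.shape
(3, 3, 5)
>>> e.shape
(2, 31)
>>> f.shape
(2, 31, 3)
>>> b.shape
(2, 3, 31)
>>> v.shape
(2, 3, 3, 2)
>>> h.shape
(2, 3, 3, 3)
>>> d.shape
(3,)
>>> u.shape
(2, 31, 3)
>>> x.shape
(2, 3, 3, 3)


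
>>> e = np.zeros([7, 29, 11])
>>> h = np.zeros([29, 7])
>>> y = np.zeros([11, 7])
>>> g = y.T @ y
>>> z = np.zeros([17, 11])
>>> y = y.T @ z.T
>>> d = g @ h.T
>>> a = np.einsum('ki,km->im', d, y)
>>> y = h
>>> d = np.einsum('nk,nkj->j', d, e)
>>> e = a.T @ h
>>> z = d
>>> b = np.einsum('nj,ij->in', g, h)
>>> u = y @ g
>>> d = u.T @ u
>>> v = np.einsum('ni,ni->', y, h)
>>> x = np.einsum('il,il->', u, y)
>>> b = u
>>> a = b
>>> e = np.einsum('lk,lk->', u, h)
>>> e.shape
()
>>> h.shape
(29, 7)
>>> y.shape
(29, 7)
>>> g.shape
(7, 7)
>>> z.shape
(11,)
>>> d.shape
(7, 7)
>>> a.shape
(29, 7)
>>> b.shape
(29, 7)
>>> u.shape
(29, 7)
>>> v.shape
()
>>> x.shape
()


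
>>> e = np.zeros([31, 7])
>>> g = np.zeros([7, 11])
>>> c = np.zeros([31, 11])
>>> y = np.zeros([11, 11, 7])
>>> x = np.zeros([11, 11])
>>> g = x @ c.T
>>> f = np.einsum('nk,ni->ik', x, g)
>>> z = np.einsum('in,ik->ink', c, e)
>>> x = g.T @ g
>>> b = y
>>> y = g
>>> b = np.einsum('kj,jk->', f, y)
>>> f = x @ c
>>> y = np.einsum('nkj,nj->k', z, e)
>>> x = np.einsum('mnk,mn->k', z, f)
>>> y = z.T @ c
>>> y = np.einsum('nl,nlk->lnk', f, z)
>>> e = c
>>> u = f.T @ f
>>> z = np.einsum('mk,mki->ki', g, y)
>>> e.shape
(31, 11)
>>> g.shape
(11, 31)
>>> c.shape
(31, 11)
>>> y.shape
(11, 31, 7)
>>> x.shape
(7,)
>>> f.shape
(31, 11)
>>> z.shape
(31, 7)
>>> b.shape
()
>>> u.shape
(11, 11)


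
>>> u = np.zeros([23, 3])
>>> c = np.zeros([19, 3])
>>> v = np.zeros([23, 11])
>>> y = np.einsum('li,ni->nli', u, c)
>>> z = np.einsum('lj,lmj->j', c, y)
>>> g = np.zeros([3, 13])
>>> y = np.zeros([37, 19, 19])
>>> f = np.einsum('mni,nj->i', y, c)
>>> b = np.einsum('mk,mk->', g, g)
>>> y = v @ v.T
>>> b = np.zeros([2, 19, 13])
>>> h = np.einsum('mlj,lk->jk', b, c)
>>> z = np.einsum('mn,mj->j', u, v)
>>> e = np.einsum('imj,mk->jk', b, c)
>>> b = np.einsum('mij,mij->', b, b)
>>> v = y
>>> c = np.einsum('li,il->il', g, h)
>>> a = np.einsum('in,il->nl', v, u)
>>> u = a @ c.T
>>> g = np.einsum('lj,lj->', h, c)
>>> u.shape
(23, 13)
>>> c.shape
(13, 3)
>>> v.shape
(23, 23)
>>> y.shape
(23, 23)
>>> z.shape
(11,)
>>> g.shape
()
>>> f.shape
(19,)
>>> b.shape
()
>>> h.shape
(13, 3)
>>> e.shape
(13, 3)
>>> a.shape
(23, 3)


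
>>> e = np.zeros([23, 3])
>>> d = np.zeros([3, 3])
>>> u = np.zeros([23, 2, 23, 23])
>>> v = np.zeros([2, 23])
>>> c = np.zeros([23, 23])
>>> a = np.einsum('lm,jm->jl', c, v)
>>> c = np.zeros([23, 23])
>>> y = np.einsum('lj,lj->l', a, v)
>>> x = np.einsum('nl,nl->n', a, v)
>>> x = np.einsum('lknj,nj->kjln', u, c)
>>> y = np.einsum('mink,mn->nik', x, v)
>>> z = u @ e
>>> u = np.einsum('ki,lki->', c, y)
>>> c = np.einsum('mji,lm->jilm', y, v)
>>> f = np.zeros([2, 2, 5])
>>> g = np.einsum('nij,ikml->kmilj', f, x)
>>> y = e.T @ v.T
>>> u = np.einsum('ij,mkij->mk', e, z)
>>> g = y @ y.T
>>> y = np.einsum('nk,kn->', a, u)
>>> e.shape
(23, 3)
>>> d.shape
(3, 3)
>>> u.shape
(23, 2)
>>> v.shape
(2, 23)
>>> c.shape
(23, 23, 2, 23)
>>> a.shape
(2, 23)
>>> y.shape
()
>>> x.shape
(2, 23, 23, 23)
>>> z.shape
(23, 2, 23, 3)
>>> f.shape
(2, 2, 5)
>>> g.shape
(3, 3)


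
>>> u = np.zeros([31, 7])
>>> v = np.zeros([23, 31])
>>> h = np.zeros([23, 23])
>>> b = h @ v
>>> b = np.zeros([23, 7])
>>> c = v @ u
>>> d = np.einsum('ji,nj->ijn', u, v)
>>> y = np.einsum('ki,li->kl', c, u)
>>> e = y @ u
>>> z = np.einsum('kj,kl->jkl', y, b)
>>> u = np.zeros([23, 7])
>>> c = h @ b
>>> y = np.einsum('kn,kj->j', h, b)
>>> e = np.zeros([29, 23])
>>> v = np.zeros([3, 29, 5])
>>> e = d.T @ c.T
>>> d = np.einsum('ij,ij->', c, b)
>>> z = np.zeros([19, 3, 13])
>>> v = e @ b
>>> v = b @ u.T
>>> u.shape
(23, 7)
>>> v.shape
(23, 23)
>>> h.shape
(23, 23)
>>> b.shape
(23, 7)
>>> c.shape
(23, 7)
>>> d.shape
()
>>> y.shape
(7,)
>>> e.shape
(23, 31, 23)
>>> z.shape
(19, 3, 13)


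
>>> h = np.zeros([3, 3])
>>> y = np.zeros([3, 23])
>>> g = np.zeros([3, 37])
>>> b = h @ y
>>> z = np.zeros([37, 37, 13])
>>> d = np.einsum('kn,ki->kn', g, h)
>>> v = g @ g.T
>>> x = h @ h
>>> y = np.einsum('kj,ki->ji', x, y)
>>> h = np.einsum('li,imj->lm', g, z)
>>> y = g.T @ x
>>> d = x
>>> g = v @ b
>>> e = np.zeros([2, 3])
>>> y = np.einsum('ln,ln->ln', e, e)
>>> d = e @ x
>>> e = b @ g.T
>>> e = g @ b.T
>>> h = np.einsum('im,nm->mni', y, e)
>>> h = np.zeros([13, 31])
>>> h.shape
(13, 31)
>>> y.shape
(2, 3)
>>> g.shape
(3, 23)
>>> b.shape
(3, 23)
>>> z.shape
(37, 37, 13)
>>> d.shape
(2, 3)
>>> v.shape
(3, 3)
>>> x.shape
(3, 3)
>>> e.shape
(3, 3)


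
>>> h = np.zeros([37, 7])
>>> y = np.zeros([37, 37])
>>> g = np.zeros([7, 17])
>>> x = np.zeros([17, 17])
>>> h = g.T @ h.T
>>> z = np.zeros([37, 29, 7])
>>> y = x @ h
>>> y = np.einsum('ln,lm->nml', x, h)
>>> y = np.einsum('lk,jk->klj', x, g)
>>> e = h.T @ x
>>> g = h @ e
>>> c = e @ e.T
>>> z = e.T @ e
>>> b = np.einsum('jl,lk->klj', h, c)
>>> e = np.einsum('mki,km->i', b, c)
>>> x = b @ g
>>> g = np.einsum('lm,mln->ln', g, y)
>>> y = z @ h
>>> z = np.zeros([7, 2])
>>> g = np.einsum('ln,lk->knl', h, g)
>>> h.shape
(17, 37)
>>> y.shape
(17, 37)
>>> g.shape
(7, 37, 17)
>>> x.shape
(37, 37, 17)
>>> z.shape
(7, 2)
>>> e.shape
(17,)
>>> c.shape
(37, 37)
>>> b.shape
(37, 37, 17)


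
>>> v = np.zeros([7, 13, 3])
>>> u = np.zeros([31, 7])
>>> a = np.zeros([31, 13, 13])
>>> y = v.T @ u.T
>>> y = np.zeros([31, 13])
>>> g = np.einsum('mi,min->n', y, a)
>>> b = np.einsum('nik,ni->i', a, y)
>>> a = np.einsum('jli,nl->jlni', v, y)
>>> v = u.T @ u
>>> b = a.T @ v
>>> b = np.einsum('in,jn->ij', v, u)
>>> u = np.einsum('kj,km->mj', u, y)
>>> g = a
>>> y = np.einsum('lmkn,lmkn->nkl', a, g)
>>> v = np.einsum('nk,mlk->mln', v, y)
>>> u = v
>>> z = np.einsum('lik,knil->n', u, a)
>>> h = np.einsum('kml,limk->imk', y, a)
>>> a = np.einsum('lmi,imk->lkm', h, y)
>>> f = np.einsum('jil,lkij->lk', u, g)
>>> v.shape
(3, 31, 7)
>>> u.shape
(3, 31, 7)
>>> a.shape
(13, 7, 31)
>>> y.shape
(3, 31, 7)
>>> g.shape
(7, 13, 31, 3)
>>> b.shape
(7, 31)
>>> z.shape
(13,)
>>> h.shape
(13, 31, 3)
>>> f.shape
(7, 13)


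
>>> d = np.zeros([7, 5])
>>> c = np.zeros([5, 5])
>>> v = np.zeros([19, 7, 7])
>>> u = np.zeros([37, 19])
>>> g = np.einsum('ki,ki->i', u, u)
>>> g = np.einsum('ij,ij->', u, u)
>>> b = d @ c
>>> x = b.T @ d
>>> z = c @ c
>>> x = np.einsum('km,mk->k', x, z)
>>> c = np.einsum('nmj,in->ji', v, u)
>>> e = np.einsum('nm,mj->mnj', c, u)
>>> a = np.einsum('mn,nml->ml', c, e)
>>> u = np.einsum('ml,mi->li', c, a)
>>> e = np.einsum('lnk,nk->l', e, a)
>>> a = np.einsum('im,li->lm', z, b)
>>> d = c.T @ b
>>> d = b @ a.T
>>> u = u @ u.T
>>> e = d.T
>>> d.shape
(7, 7)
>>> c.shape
(7, 37)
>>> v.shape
(19, 7, 7)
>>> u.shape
(37, 37)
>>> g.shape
()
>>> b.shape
(7, 5)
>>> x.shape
(5,)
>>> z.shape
(5, 5)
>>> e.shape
(7, 7)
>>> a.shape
(7, 5)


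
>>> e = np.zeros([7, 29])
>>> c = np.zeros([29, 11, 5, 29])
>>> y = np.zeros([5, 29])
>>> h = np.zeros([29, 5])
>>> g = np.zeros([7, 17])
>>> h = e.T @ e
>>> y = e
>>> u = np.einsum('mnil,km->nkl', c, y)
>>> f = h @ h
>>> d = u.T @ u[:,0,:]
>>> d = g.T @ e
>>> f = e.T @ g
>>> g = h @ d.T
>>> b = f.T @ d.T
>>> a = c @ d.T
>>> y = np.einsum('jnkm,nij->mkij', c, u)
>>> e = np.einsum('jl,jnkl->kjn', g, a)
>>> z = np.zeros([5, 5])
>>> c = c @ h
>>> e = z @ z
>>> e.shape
(5, 5)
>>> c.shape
(29, 11, 5, 29)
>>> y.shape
(29, 5, 7, 29)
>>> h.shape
(29, 29)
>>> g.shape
(29, 17)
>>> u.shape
(11, 7, 29)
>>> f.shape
(29, 17)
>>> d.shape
(17, 29)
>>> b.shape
(17, 17)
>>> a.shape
(29, 11, 5, 17)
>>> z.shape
(5, 5)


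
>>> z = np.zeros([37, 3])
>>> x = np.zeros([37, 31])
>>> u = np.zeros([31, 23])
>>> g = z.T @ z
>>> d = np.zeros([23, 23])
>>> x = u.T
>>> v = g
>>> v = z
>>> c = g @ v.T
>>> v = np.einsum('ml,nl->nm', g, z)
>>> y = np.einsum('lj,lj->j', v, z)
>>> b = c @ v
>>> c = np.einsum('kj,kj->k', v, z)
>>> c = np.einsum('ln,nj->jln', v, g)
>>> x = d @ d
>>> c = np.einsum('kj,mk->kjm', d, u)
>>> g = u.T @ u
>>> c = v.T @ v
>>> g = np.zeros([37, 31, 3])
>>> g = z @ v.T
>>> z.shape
(37, 3)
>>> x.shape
(23, 23)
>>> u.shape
(31, 23)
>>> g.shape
(37, 37)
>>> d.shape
(23, 23)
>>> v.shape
(37, 3)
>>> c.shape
(3, 3)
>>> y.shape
(3,)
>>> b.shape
(3, 3)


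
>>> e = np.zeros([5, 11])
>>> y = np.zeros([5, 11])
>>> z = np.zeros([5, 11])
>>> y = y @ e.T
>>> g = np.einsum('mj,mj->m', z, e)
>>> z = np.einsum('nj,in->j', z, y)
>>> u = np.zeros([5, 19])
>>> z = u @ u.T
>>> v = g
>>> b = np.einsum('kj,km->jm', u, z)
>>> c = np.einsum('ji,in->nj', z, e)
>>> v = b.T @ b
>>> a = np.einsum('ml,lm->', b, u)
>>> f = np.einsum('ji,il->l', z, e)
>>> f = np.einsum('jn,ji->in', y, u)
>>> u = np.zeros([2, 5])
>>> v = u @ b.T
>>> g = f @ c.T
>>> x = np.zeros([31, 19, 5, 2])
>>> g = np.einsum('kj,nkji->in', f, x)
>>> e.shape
(5, 11)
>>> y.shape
(5, 5)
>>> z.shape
(5, 5)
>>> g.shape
(2, 31)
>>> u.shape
(2, 5)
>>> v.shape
(2, 19)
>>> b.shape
(19, 5)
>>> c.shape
(11, 5)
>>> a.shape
()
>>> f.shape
(19, 5)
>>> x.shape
(31, 19, 5, 2)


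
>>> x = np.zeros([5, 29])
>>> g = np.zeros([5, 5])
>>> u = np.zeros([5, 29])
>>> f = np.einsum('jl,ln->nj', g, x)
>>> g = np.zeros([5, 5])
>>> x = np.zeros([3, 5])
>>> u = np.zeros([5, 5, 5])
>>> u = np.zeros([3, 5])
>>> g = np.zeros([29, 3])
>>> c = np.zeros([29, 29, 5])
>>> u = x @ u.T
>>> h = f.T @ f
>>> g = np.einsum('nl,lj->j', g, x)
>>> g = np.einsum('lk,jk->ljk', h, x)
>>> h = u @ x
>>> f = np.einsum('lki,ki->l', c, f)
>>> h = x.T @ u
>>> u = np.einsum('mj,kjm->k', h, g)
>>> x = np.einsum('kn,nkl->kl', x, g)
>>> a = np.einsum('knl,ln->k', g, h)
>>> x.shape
(3, 5)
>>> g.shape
(5, 3, 5)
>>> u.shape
(5,)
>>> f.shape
(29,)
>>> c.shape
(29, 29, 5)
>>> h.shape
(5, 3)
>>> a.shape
(5,)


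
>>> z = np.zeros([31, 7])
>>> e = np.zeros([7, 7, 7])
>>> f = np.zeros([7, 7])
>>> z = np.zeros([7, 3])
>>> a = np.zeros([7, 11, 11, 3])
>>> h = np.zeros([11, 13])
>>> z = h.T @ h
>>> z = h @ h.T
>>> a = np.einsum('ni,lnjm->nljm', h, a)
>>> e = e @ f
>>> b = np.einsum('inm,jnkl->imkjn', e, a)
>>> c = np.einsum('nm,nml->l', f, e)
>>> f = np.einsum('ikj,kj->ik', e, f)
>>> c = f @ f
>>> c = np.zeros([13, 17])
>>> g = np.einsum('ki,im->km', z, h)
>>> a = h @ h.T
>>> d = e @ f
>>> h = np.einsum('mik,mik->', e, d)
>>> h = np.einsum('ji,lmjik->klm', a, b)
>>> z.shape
(11, 11)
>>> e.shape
(7, 7, 7)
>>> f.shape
(7, 7)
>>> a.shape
(11, 11)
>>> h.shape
(7, 7, 7)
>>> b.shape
(7, 7, 11, 11, 7)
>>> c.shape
(13, 17)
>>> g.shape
(11, 13)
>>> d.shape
(7, 7, 7)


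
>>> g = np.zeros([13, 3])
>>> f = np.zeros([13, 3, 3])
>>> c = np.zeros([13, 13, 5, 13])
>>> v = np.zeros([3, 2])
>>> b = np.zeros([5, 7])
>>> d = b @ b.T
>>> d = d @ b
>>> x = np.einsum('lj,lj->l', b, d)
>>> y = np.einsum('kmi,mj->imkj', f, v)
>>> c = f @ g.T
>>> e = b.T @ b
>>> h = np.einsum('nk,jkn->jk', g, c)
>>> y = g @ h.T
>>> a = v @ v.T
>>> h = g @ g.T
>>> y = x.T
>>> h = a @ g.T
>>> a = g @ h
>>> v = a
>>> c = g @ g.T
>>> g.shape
(13, 3)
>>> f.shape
(13, 3, 3)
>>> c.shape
(13, 13)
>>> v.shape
(13, 13)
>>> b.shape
(5, 7)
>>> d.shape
(5, 7)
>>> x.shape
(5,)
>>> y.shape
(5,)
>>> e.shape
(7, 7)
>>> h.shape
(3, 13)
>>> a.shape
(13, 13)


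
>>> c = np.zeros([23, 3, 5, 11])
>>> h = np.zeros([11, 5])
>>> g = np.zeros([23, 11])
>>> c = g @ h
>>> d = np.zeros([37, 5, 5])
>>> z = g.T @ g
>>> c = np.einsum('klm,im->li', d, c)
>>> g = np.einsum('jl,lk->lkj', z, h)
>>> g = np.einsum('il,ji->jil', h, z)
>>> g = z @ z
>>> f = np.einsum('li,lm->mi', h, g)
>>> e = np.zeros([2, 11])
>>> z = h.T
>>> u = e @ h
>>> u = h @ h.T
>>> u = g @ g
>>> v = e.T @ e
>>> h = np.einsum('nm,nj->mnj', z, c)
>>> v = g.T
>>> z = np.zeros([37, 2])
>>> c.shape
(5, 23)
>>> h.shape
(11, 5, 23)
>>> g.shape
(11, 11)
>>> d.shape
(37, 5, 5)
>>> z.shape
(37, 2)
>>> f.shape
(11, 5)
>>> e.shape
(2, 11)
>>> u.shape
(11, 11)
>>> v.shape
(11, 11)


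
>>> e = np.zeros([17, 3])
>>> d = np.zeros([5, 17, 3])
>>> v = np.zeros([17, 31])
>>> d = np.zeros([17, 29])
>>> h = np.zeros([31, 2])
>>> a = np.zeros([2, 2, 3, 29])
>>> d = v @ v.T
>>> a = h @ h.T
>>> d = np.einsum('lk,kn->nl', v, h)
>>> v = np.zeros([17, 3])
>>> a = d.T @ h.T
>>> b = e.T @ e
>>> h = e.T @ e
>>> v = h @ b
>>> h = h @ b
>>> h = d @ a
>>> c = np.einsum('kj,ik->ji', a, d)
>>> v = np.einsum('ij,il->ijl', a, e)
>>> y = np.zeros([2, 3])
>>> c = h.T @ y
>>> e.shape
(17, 3)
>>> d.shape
(2, 17)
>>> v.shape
(17, 31, 3)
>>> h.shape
(2, 31)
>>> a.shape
(17, 31)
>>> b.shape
(3, 3)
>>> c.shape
(31, 3)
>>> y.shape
(2, 3)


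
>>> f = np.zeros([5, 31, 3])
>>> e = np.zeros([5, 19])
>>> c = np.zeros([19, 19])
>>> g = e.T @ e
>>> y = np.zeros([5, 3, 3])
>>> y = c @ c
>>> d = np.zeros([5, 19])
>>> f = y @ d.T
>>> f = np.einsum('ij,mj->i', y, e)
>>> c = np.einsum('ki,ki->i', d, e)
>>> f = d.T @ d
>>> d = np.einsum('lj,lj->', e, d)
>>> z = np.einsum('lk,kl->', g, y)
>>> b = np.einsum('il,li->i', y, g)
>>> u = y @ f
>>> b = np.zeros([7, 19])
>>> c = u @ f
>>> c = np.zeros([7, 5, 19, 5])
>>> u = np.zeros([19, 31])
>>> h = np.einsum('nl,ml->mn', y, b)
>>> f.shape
(19, 19)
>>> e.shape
(5, 19)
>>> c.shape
(7, 5, 19, 5)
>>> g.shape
(19, 19)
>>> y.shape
(19, 19)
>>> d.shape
()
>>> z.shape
()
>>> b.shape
(7, 19)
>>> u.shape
(19, 31)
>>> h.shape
(7, 19)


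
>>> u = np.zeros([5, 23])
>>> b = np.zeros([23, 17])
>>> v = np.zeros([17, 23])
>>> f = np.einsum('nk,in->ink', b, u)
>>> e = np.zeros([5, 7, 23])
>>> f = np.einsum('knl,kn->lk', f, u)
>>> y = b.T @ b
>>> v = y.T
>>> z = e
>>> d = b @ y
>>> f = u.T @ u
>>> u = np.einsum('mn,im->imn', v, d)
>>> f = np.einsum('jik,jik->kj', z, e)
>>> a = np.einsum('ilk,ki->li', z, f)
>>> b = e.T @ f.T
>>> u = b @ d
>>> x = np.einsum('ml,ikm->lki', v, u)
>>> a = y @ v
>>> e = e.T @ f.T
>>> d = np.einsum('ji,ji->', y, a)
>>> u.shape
(23, 7, 17)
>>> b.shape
(23, 7, 23)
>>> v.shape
(17, 17)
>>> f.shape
(23, 5)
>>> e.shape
(23, 7, 23)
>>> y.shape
(17, 17)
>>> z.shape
(5, 7, 23)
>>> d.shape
()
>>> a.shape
(17, 17)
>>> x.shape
(17, 7, 23)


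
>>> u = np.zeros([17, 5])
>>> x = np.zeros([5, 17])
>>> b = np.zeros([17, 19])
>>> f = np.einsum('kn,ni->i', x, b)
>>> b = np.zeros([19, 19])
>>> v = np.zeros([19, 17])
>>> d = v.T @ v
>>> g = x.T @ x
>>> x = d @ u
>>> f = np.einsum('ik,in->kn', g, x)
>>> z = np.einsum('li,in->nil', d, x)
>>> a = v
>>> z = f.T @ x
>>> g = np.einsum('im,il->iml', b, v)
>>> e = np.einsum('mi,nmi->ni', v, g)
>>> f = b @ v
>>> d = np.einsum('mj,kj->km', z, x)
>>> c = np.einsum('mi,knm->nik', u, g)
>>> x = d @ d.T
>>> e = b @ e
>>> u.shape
(17, 5)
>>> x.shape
(17, 17)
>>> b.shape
(19, 19)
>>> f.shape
(19, 17)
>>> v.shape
(19, 17)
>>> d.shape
(17, 5)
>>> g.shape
(19, 19, 17)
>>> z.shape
(5, 5)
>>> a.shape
(19, 17)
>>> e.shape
(19, 17)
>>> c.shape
(19, 5, 19)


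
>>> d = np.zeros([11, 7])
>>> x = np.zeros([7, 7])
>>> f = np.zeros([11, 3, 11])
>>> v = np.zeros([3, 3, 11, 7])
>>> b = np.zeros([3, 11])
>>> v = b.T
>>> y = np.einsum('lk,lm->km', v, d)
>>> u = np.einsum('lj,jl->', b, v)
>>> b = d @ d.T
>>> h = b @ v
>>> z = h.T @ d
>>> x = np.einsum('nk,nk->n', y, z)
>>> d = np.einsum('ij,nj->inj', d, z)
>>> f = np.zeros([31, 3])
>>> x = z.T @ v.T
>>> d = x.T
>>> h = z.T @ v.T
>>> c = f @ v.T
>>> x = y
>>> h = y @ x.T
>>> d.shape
(11, 7)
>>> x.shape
(3, 7)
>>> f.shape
(31, 3)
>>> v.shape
(11, 3)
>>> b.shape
(11, 11)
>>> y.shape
(3, 7)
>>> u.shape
()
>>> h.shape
(3, 3)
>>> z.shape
(3, 7)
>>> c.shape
(31, 11)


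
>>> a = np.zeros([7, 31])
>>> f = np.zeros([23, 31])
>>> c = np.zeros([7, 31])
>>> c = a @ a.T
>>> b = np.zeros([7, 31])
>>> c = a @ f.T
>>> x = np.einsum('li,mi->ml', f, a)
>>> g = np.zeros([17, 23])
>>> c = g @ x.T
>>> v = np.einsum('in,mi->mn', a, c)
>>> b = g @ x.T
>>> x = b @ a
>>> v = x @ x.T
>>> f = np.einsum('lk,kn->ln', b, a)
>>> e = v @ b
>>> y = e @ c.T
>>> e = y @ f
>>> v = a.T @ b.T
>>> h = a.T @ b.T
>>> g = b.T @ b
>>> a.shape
(7, 31)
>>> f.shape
(17, 31)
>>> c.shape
(17, 7)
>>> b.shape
(17, 7)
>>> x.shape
(17, 31)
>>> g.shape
(7, 7)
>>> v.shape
(31, 17)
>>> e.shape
(17, 31)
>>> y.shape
(17, 17)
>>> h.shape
(31, 17)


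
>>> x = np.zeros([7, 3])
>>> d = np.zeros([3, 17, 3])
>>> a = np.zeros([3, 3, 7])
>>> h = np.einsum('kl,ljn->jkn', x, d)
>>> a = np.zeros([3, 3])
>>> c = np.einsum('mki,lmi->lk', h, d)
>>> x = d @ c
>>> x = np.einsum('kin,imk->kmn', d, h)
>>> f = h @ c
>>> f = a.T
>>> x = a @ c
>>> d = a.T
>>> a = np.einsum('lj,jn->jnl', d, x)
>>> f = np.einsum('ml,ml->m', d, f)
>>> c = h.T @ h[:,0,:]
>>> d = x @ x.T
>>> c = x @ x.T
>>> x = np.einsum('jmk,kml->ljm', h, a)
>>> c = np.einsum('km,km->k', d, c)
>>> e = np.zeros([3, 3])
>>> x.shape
(3, 17, 7)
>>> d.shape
(3, 3)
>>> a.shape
(3, 7, 3)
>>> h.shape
(17, 7, 3)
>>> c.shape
(3,)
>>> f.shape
(3,)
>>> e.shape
(3, 3)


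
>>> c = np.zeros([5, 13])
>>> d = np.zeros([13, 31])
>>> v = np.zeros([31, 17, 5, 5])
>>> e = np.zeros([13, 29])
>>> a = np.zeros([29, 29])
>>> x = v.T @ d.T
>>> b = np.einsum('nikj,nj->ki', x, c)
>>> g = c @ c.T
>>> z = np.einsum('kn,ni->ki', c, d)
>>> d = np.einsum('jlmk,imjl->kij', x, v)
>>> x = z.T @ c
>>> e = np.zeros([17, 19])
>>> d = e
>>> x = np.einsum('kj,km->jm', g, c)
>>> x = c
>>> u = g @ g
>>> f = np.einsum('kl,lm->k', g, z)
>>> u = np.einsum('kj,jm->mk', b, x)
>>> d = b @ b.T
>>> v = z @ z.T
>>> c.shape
(5, 13)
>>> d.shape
(17, 17)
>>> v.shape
(5, 5)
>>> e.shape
(17, 19)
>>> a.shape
(29, 29)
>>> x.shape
(5, 13)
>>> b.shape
(17, 5)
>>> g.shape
(5, 5)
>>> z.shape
(5, 31)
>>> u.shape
(13, 17)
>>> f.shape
(5,)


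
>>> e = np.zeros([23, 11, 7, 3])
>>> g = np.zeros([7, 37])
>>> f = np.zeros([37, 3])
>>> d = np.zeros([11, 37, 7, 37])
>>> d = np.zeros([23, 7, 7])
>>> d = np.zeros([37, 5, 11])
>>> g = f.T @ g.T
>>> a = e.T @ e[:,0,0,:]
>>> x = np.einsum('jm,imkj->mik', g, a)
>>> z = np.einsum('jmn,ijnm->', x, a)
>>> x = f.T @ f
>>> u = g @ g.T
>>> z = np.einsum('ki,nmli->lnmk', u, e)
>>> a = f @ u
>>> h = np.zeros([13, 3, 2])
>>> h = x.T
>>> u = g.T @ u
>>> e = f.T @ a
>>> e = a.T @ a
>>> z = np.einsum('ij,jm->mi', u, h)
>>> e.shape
(3, 3)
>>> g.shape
(3, 7)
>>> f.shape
(37, 3)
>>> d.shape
(37, 5, 11)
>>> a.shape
(37, 3)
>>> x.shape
(3, 3)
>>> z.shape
(3, 7)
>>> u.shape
(7, 3)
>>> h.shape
(3, 3)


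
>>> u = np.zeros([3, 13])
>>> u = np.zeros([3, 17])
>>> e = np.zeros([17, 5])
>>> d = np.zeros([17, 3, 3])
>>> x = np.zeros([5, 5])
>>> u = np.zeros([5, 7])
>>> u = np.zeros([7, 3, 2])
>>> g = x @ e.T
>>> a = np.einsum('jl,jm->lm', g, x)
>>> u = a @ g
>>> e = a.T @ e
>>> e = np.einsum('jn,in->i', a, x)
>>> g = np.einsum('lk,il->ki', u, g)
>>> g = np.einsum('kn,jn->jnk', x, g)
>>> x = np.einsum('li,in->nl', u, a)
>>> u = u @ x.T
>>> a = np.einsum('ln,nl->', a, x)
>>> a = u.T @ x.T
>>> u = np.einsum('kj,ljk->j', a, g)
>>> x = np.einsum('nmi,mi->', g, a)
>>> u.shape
(5,)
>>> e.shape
(5,)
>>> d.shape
(17, 3, 3)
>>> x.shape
()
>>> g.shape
(17, 5, 5)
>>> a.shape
(5, 5)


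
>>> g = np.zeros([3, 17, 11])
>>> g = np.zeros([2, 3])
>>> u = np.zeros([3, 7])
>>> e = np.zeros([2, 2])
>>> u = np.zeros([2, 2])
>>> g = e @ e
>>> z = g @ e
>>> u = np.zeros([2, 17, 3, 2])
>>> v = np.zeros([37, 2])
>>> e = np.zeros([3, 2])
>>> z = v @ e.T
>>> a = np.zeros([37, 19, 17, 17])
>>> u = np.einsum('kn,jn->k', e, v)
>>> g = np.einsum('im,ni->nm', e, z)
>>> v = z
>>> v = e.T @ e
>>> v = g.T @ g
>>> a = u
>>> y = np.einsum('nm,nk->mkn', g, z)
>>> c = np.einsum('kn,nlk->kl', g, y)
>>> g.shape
(37, 2)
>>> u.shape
(3,)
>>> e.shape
(3, 2)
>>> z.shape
(37, 3)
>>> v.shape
(2, 2)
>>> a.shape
(3,)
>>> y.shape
(2, 3, 37)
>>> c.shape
(37, 3)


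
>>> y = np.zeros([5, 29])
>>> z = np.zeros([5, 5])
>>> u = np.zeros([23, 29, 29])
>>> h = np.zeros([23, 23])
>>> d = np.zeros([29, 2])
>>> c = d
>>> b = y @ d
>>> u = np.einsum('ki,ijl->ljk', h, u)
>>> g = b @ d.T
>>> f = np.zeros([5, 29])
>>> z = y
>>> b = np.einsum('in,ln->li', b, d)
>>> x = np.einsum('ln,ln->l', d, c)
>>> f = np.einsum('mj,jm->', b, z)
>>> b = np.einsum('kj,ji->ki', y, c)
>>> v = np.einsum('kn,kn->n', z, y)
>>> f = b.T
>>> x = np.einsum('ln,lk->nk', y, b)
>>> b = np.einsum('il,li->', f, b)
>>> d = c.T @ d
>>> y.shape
(5, 29)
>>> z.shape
(5, 29)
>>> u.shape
(29, 29, 23)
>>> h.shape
(23, 23)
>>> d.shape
(2, 2)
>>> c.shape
(29, 2)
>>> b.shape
()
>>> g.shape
(5, 29)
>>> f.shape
(2, 5)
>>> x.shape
(29, 2)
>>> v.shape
(29,)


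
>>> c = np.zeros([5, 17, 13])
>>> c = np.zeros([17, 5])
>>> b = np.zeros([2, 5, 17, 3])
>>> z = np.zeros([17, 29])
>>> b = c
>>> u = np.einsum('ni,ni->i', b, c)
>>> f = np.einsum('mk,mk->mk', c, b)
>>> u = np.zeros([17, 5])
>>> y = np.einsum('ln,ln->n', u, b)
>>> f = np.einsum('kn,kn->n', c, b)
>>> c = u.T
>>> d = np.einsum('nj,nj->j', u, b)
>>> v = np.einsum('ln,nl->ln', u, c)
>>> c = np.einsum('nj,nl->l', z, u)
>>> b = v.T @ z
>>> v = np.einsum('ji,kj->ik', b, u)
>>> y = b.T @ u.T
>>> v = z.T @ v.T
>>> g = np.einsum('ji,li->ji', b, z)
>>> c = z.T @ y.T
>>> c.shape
(29, 29)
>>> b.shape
(5, 29)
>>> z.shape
(17, 29)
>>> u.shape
(17, 5)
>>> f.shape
(5,)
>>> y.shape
(29, 17)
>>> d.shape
(5,)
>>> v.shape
(29, 29)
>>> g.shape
(5, 29)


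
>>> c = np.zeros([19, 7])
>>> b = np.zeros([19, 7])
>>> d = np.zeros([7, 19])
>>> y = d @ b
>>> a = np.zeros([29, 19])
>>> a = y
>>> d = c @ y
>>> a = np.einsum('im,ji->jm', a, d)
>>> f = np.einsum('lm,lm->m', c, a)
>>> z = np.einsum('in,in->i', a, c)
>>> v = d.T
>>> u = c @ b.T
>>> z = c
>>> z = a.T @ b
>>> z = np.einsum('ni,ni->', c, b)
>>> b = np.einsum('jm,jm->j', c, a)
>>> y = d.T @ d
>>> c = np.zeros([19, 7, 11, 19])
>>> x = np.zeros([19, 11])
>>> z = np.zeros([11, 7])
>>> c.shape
(19, 7, 11, 19)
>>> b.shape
(19,)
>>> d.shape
(19, 7)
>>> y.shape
(7, 7)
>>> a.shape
(19, 7)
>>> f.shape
(7,)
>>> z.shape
(11, 7)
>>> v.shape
(7, 19)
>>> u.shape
(19, 19)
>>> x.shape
(19, 11)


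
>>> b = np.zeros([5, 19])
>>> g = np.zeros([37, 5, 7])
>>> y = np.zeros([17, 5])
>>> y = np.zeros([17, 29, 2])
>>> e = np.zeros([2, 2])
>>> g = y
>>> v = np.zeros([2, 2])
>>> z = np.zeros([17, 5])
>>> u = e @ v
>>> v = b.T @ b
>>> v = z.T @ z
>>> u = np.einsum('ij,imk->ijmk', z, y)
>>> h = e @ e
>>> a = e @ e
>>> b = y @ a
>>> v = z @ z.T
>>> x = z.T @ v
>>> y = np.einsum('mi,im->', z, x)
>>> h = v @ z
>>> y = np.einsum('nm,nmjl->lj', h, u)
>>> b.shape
(17, 29, 2)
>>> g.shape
(17, 29, 2)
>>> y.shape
(2, 29)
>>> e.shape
(2, 2)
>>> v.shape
(17, 17)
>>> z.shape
(17, 5)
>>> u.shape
(17, 5, 29, 2)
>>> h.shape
(17, 5)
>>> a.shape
(2, 2)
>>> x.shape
(5, 17)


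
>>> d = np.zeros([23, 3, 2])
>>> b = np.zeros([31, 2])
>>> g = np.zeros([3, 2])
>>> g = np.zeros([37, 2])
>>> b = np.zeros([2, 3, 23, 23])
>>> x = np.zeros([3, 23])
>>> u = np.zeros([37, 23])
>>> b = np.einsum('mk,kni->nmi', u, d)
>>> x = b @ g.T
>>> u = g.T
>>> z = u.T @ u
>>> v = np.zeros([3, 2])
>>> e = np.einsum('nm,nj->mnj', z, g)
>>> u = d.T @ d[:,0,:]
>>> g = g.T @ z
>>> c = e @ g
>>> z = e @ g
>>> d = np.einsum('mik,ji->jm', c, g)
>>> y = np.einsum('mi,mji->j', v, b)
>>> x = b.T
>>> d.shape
(2, 37)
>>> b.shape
(3, 37, 2)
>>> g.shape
(2, 37)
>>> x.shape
(2, 37, 3)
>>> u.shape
(2, 3, 2)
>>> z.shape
(37, 37, 37)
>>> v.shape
(3, 2)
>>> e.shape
(37, 37, 2)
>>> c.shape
(37, 37, 37)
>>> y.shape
(37,)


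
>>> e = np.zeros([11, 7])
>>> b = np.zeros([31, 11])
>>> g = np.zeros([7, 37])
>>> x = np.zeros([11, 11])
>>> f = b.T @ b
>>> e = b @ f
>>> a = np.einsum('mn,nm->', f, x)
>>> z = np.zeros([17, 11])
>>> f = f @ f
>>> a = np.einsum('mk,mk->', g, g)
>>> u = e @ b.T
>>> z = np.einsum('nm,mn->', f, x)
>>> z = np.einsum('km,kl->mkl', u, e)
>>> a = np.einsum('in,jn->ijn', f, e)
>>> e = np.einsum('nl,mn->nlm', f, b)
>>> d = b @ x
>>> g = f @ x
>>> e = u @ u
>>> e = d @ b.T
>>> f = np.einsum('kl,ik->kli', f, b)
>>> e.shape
(31, 31)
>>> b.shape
(31, 11)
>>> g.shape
(11, 11)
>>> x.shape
(11, 11)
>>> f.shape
(11, 11, 31)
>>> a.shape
(11, 31, 11)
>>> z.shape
(31, 31, 11)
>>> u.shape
(31, 31)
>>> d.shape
(31, 11)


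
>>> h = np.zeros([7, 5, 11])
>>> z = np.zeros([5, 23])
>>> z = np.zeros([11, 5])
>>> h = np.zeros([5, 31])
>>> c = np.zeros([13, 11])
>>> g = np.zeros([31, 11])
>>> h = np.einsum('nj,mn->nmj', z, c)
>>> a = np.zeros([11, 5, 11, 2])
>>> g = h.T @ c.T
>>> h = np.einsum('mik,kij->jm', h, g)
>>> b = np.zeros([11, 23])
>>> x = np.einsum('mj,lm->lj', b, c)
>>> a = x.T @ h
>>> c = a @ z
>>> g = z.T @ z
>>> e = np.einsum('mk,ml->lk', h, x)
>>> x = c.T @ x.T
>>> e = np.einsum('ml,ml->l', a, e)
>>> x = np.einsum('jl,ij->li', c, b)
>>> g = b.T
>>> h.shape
(13, 11)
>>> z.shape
(11, 5)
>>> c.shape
(23, 5)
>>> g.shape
(23, 11)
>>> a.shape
(23, 11)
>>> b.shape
(11, 23)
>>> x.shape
(5, 11)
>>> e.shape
(11,)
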